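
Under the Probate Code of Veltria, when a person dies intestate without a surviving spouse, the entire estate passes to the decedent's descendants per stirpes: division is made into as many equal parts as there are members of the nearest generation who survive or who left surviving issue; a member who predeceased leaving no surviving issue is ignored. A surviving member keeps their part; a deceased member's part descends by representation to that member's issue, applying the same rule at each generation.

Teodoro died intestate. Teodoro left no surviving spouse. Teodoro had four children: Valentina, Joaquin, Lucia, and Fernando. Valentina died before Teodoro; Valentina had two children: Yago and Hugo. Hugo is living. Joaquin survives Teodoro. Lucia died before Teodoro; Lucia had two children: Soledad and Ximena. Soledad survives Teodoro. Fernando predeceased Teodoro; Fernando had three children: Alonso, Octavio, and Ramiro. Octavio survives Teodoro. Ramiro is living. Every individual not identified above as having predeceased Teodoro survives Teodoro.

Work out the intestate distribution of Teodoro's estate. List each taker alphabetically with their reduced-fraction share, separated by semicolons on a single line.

There is no surviving spouse, so the entire estate passes to Teodoro's descendants per stirpes.
The estate is divided into 4 equal shares of 1/4 among Valentina, Joaquin, Lucia, Fernando.
Valentina predeceased; the 1/4 allotted to Valentina's branch passes to Valentina's issue by representation.
The 1/4 is divided into 2 equal shares of 1/8 among Yago, Hugo.
Yago is living and takes 1/8.
Hugo is living and takes 1/8.
Joaquin is living and takes 1/4.
Lucia predeceased; the 1/4 allotted to Lucia's branch passes to Lucia's issue by representation.
The 1/4 is divided into 2 equal shares of 1/8 among Soledad, Ximena.
Soledad is living and takes 1/8.
Ximena is living and takes 1/8.
Fernando predeceased; the 1/4 allotted to Fernando's branch passes to Fernando's issue by representation.
The 1/4 is divided into 3 equal shares of 1/12 among Alonso, Octavio, Ramiro.
Alonso is living and takes 1/12.
Octavio is living and takes 1/12.
Ramiro is living and takes 1/12.

Alonso 1/12; Hugo 1/8; Joaquin 1/4; Octavio 1/12; Ramiro 1/12; Soledad 1/8; Ximena 1/8; Yago 1/8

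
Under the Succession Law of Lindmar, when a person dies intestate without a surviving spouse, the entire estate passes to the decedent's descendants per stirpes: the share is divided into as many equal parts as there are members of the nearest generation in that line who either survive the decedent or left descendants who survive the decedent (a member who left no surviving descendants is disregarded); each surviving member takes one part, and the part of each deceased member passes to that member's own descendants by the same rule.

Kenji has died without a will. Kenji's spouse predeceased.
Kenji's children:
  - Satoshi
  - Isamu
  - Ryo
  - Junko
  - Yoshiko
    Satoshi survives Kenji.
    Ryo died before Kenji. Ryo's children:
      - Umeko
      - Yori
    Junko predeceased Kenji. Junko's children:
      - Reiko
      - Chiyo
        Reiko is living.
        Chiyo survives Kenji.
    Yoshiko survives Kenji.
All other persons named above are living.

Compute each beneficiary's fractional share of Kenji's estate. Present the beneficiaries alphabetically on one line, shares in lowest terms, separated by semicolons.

There is no surviving spouse, so the entire estate passes to Kenji's descendants per stirpes.
The estate is divided into 5 equal shares of 1/5 among Satoshi, Isamu, Ryo, Junko, Yoshiko.
Satoshi is living and takes 1/5.
Isamu is living and takes 1/5.
Ryo predeceased; the 1/5 allotted to Ryo's branch passes to Ryo's issue by representation.
The 1/5 is divided into 2 equal shares of 1/10 among Umeko, Yori.
Umeko is living and takes 1/10.
Yori is living and takes 1/10.
Junko predeceased; the 1/5 allotted to Junko's branch passes to Junko's issue by representation.
The 1/5 is divided into 2 equal shares of 1/10 among Reiko, Chiyo.
Reiko is living and takes 1/10.
Chiyo is living and takes 1/10.
Yoshiko is living and takes 1/5.

Chiyo 1/10; Isamu 1/5; Reiko 1/10; Satoshi 1/5; Umeko 1/10; Yori 1/10; Yoshiko 1/5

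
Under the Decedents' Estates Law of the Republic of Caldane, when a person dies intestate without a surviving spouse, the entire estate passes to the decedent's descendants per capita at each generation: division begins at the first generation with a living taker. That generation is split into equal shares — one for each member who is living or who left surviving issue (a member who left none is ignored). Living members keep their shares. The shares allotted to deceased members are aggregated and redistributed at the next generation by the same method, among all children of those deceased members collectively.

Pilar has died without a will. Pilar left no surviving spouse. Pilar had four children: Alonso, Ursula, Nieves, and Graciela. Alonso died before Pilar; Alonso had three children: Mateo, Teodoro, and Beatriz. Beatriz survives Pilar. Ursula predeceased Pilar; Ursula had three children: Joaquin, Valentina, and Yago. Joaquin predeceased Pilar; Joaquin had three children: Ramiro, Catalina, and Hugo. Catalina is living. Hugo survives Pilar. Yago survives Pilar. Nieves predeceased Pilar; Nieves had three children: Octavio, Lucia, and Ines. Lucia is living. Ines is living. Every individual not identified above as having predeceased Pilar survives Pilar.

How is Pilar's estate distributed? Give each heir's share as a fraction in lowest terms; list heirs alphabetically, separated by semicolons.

There is no surviving spouse, so the entire estate passes to Pilar's descendants per capita at each generation.
At generation 1 (Alonso, Ursula, Nieves, Graciela) there are 4 shares of (1)/4 = 1/4 each.
Living: Graciela — each takes 1/4.
Deceased: Alonso, Ursula, and Nieves. Their combined 3/4 is pooled and carried to generation 2.
At generation 2 (Mateo, Teodoro, Beatriz, Joaquin, Valentina, Yago, Octavio, Lucia, Ines) there are 9 shares of (3/4)/9 = 1/12 each.
Living: Mateo, Teodoro, Beatriz, Valentina, Yago, Octavio, Lucia, and Ines — each takes 1/12.
Deceased: Joaquin. That 1/12 share is carried to generation 3.
At generation 3 (Ramiro, Catalina, Hugo) there are 3 shares of (1/12)/3 = 1/36 each.
Living: Ramiro, Catalina, and Hugo — each takes 1/36.

Beatriz 1/12; Catalina 1/36; Graciela 1/4; Hugo 1/36; Ines 1/12; Lucia 1/12; Mateo 1/12; Octavio 1/12; Ramiro 1/36; Teodoro 1/12; Valentina 1/12; Yago 1/12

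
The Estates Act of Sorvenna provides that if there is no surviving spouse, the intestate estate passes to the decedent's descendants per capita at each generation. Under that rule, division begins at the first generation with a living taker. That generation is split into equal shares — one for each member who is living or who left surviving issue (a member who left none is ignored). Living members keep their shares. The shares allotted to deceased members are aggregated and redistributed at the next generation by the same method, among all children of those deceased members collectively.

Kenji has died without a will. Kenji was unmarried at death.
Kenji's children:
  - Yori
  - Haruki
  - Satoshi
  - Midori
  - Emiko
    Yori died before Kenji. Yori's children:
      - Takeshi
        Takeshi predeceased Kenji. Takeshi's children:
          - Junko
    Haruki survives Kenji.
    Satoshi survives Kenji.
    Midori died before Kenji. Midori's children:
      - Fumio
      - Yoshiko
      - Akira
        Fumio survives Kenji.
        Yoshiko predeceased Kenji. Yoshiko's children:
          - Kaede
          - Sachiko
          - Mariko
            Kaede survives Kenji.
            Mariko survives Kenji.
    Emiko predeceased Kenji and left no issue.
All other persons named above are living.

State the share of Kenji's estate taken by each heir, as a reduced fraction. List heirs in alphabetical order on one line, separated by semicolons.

There is no surviving spouse, so the entire estate passes to Kenji's descendants per capita at each generation.
At generation 1 (Yori, Haruki, Satoshi, Midori) there are 4 shares of (1)/4 = 1/4 each.
Living: Haruki and Satoshi — each takes 1/4.
Deceased: Yori and Midori. Their combined 1/2 is pooled and carried to generation 2.
At generation 2 (Takeshi, Fumio, Yoshiko, Akira) there are 4 shares of (1/2)/4 = 1/8 each.
Living: Fumio and Akira — each takes 1/8.
Deceased: Takeshi and Yoshiko. Their combined 1/4 is pooled and carried to generation 3.
At generation 3 (Junko, Kaede, Sachiko, Mariko) there are 4 shares of (1/4)/4 = 1/16 each.
Living: Junko, Kaede, Sachiko, and Mariko — each takes 1/16.

Akira 1/8; Fumio 1/8; Haruki 1/4; Junko 1/16; Kaede 1/16; Mariko 1/16; Sachiko 1/16; Satoshi 1/4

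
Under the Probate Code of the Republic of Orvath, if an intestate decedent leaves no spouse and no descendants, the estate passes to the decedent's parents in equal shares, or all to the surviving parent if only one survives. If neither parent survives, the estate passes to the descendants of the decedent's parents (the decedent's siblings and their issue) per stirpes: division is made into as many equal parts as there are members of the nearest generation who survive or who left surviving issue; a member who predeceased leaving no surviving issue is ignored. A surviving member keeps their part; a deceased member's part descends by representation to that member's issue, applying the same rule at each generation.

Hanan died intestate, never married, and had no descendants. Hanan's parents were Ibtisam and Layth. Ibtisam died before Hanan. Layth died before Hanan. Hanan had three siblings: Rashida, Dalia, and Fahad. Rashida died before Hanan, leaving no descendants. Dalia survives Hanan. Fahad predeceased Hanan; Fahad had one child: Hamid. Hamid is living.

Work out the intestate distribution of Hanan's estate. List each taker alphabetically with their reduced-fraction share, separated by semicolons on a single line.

Neither parent survives and there are no descendants, so the estate passes to Hanan's siblings and their issue per stirpes.
Rashida left no surviving issue, so that branch lapses and is disregarded.
The estate is divided into 2 equal shares of 1/2 among Dalia, Fahad.
Dalia is living and takes 1/2.
Fahad predeceased; the 1/2 allotted to Fahad's branch passes to Fahad's issue by representation.
Hamid is the sole taker at this level and receives the full 1/2.

Dalia 1/2; Hamid 1/2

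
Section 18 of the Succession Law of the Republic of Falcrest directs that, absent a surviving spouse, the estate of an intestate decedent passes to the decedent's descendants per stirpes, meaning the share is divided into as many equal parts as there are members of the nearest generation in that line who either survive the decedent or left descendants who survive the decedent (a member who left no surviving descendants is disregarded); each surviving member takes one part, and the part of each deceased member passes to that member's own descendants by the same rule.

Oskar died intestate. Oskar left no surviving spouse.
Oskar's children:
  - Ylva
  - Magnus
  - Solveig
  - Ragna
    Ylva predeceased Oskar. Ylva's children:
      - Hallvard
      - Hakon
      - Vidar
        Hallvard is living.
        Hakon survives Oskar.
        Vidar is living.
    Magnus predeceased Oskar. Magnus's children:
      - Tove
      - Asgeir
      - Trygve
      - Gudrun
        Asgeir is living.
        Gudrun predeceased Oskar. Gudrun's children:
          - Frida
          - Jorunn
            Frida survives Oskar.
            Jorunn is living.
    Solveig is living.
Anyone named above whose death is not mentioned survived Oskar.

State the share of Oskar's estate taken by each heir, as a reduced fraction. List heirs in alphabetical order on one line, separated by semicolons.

There is no surviving spouse, so the entire estate passes to Oskar's descendants per stirpes.
The estate is divided into 4 equal shares of 1/4 among Ylva, Magnus, Solveig, Ragna.
Ylva predeceased; the 1/4 allotted to Ylva's branch passes to Ylva's issue by representation.
The 1/4 is divided into 3 equal shares of 1/12 among Hallvard, Hakon, Vidar.
Hallvard is living and takes 1/12.
Hakon is living and takes 1/12.
Vidar is living and takes 1/12.
Magnus predeceased; the 1/4 allotted to Magnus's branch passes to Magnus's issue by representation.
The 1/4 is divided into 4 equal shares of 1/16 among Tove, Asgeir, Trygve, Gudrun.
Tove is living and takes 1/16.
Asgeir is living and takes 1/16.
Trygve is living and takes 1/16.
Gudrun predeceased; the 1/16 allotted to Gudrun's branch passes to Gudrun's issue by representation.
The 1/16 is divided into 2 equal shares of 1/32 among Frida, Jorunn.
Frida is living and takes 1/32.
Jorunn is living and takes 1/32.
Solveig is living and takes 1/4.
Ragna is living and takes 1/4.

Asgeir 1/16; Frida 1/32; Hakon 1/12; Hallvard 1/12; Jorunn 1/32; Ragna 1/4; Solveig 1/4; Tove 1/16; Trygve 1/16; Vidar 1/12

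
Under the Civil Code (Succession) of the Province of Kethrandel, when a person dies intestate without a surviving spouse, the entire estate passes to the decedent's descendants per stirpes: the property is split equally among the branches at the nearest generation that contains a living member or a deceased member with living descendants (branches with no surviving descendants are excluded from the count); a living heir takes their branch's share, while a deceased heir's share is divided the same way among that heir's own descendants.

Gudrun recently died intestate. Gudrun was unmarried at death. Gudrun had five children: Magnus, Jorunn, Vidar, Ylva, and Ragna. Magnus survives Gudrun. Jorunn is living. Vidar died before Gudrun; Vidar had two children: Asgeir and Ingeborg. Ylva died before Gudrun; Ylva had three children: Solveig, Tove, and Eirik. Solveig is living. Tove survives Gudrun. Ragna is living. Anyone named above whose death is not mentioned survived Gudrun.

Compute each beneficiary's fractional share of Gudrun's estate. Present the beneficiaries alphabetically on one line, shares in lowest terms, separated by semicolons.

There is no surviving spouse, so the entire estate passes to Gudrun's descendants per stirpes.
The estate is divided into 5 equal shares of 1/5 among Magnus, Jorunn, Vidar, Ylva, Ragna.
Magnus is living and takes 1/5.
Jorunn is living and takes 1/5.
Vidar predeceased; the 1/5 allotted to Vidar's branch passes to Vidar's issue by representation.
The 1/5 is divided into 2 equal shares of 1/10 among Asgeir, Ingeborg.
Asgeir is living and takes 1/10.
Ingeborg is living and takes 1/10.
Ylva predeceased; the 1/5 allotted to Ylva's branch passes to Ylva's issue by representation.
The 1/5 is divided into 3 equal shares of 1/15 among Solveig, Tove, Eirik.
Solveig is living and takes 1/15.
Tove is living and takes 1/15.
Eirik is living and takes 1/15.
Ragna is living and takes 1/5.

Asgeir 1/10; Eirik 1/15; Ingeborg 1/10; Jorunn 1/5; Magnus 1/5; Ragna 1/5; Solveig 1/15; Tove 1/15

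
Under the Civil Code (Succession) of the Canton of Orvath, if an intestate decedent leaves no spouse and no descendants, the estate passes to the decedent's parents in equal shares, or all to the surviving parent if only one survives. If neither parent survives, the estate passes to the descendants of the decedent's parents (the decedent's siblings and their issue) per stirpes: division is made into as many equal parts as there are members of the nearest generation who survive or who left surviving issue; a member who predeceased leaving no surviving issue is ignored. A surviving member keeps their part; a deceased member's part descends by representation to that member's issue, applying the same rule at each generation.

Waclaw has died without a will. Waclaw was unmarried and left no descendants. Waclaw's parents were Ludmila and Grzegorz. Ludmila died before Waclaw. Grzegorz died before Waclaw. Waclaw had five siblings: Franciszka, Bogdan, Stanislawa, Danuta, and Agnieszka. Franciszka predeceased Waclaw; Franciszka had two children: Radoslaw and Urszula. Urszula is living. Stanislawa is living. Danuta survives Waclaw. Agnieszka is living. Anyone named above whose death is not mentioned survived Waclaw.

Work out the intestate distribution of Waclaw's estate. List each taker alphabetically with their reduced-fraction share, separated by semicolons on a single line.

Agnieszka 1/5; Bogdan 1/5; Danuta 1/5; Radoslaw 1/10; Stanislawa 1/5; Urszula 1/10

Neither parent survives and there are no descendants, so the estate passes to Waclaw's siblings and their issue per stirpes.
The estate is divided into 5 equal shares of 1/5 among Franciszka, Bogdan, Stanislawa, Danuta, Agnieszka.
Franciszka predeceased; the 1/5 allotted to Franciszka's branch passes to Franciszka's issue by representation.
The 1/5 is divided into 2 equal shares of 1/10 among Radoslaw, Urszula.
Radoslaw is living and takes 1/10.
Urszula is living and takes 1/10.
Bogdan is living and takes 1/5.
Stanislawa is living and takes 1/5.
Danuta is living and takes 1/5.
Agnieszka is living and takes 1/5.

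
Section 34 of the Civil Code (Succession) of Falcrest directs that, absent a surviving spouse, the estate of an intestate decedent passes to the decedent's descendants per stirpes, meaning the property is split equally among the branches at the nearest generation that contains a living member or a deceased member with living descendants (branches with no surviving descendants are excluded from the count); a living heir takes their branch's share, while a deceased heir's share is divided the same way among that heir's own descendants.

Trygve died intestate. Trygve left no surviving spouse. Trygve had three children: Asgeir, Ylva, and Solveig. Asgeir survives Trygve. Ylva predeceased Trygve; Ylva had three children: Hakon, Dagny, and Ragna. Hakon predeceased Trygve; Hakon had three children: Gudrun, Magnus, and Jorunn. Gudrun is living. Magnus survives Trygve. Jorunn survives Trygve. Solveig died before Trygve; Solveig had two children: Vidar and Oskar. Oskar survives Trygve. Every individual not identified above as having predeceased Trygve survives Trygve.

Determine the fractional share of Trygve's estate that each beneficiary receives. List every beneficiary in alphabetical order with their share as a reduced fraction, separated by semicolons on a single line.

Asgeir 1/3; Dagny 1/9; Gudrun 1/27; Jorunn 1/27; Magnus 1/27; Oskar 1/6; Ragna 1/9; Vidar 1/6

There is no surviving spouse, so the entire estate passes to Trygve's descendants per stirpes.
The estate is divided into 3 equal shares of 1/3 among Asgeir, Ylva, Solveig.
Asgeir is living and takes 1/3.
Ylva predeceased; the 1/3 allotted to Ylva's branch passes to Ylva's issue by representation.
The 1/3 is divided into 3 equal shares of 1/9 among Hakon, Dagny, Ragna.
Hakon predeceased; the 1/9 allotted to Hakon's branch passes to Hakon's issue by representation.
The 1/9 is divided into 3 equal shares of 1/27 among Gudrun, Magnus, Jorunn.
Gudrun is living and takes 1/27.
Magnus is living and takes 1/27.
Jorunn is living and takes 1/27.
Dagny is living and takes 1/9.
Ragna is living and takes 1/9.
Solveig predeceased; the 1/3 allotted to Solveig's branch passes to Solveig's issue by representation.
The 1/3 is divided into 2 equal shares of 1/6 among Vidar, Oskar.
Vidar is living and takes 1/6.
Oskar is living and takes 1/6.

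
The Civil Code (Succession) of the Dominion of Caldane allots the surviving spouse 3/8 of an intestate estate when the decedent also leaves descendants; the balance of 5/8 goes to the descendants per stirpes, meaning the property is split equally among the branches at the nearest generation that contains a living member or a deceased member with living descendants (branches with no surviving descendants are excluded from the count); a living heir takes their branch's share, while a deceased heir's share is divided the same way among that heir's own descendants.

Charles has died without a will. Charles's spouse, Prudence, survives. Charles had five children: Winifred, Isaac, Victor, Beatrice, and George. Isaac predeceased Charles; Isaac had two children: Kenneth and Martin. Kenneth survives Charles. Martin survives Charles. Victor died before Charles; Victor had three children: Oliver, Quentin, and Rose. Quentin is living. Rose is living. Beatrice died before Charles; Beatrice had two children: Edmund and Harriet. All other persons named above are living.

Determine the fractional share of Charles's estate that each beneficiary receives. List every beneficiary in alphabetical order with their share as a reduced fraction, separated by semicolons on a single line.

Edmund 1/16; George 1/8; Harriet 1/16; Kenneth 1/16; Martin 1/16; Oliver 1/24; Prudence 3/8; Quentin 1/24; Rose 1/24; Winifred 1/8

Prudence, as surviving spouse, takes 3/8.
The remaining 5/8 passes to Charles's descendants per stirpes.
The 5/8 is divided into 5 equal shares of 1/8 among Winifred, Isaac, Victor, Beatrice, George.
Winifred is living and takes 1/8.
Isaac predeceased; the 1/8 allotted to Isaac's branch passes to Isaac's issue by representation.
The 1/8 is divided into 2 equal shares of 1/16 among Kenneth, Martin.
Kenneth is living and takes 1/16.
Martin is living and takes 1/16.
Victor predeceased; the 1/8 allotted to Victor's branch passes to Victor's issue by representation.
The 1/8 is divided into 3 equal shares of 1/24 among Oliver, Quentin, Rose.
Oliver is living and takes 1/24.
Quentin is living and takes 1/24.
Rose is living and takes 1/24.
Beatrice predeceased; the 1/8 allotted to Beatrice's branch passes to Beatrice's issue by representation.
The 1/8 is divided into 2 equal shares of 1/16 among Edmund, Harriet.
Edmund is living and takes 1/16.
Harriet is living and takes 1/16.
George is living and takes 1/8.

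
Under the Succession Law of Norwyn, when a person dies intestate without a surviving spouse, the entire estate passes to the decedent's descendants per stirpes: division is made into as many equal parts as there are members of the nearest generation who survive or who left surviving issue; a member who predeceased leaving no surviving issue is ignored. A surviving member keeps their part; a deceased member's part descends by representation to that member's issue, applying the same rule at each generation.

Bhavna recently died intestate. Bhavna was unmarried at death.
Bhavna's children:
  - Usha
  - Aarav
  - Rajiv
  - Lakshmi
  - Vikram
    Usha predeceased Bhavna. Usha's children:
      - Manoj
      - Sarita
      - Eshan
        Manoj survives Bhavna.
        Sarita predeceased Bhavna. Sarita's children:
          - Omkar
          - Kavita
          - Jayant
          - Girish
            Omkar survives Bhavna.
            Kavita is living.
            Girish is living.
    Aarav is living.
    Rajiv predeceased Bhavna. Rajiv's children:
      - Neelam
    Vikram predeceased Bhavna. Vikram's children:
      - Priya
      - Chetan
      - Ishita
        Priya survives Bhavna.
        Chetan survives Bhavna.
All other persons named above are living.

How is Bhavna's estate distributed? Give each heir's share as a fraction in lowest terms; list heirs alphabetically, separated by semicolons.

There is no surviving spouse, so the entire estate passes to Bhavna's descendants per stirpes.
The estate is divided into 5 equal shares of 1/5 among Usha, Aarav, Rajiv, Lakshmi, Vikram.
Usha predeceased; the 1/5 allotted to Usha's branch passes to Usha's issue by representation.
The 1/5 is divided into 3 equal shares of 1/15 among Manoj, Sarita, Eshan.
Manoj is living and takes 1/15.
Sarita predeceased; the 1/15 allotted to Sarita's branch passes to Sarita's issue by representation.
The 1/15 is divided into 4 equal shares of 1/60 among Omkar, Kavita, Jayant, Girish.
Omkar is living and takes 1/60.
Kavita is living and takes 1/60.
Jayant is living and takes 1/60.
Girish is living and takes 1/60.
Eshan is living and takes 1/15.
Aarav is living and takes 1/5.
Rajiv predeceased; the 1/5 allotted to Rajiv's branch passes to Rajiv's issue by representation.
Neelam is the sole taker at this level and receives the full 1/5.
Lakshmi is living and takes 1/5.
Vikram predeceased; the 1/5 allotted to Vikram's branch passes to Vikram's issue by representation.
The 1/5 is divided into 3 equal shares of 1/15 among Priya, Chetan, Ishita.
Priya is living and takes 1/15.
Chetan is living and takes 1/15.
Ishita is living and takes 1/15.

Aarav 1/5; Chetan 1/15; Eshan 1/15; Girish 1/60; Ishita 1/15; Jayant 1/60; Kavita 1/60; Lakshmi 1/5; Manoj 1/15; Neelam 1/5; Omkar 1/60; Priya 1/15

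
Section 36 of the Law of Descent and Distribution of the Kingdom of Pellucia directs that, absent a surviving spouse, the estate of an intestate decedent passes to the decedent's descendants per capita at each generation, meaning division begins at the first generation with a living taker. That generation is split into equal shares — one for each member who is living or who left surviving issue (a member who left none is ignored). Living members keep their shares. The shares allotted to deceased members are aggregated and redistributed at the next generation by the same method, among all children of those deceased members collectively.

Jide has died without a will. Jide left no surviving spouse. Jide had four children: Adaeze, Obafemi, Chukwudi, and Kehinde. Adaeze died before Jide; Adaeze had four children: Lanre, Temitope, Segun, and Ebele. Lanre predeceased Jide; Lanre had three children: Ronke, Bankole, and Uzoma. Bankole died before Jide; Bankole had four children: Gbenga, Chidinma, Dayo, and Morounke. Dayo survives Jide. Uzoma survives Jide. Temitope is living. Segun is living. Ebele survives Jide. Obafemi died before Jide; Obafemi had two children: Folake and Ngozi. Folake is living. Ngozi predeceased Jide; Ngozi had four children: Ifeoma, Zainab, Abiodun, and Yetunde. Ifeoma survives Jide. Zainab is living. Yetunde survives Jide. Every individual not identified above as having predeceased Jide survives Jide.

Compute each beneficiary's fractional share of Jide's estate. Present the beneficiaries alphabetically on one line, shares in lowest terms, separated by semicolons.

Abiodun 1/42; Chidinma 1/168; Chukwudi 1/4; Dayo 1/168; Ebele 1/12; Folake 1/12; Gbenga 1/168; Ifeoma 1/42; Kehinde 1/4; Morounke 1/168; Ronke 1/42; Segun 1/12; Temitope 1/12; Uzoma 1/42; Yetunde 1/42; Zainab 1/42

There is no surviving spouse, so the entire estate passes to Jide's descendants per capita at each generation.
At generation 1 (Adaeze, Obafemi, Chukwudi, Kehinde) there are 4 shares of (1)/4 = 1/4 each.
Living: Chukwudi and Kehinde — each takes 1/4.
Deceased: Adaeze and Obafemi. Their combined 1/2 is pooled and carried to generation 2.
At generation 2 (Lanre, Temitope, Segun, Ebele, Folake, Ngozi) there are 6 shares of (1/2)/6 = 1/12 each.
Living: Temitope, Segun, Ebele, and Folake — each takes 1/12.
Deceased: Lanre and Ngozi. Their combined 1/6 is pooled and carried to generation 3.
At generation 3 (Ronke, Bankole, Uzoma, Ifeoma, Zainab, Abiodun, Yetunde) there are 7 shares of (1/6)/7 = 1/42 each.
Living: Ronke, Uzoma, Ifeoma, Zainab, Abiodun, and Yetunde — each takes 1/42.
Deceased: Bankole. That 1/42 share is carried to generation 4.
At generation 4 (Gbenga, Chidinma, Dayo, Morounke) there are 4 shares of (1/42)/4 = 1/168 each.
Living: Gbenga, Chidinma, Dayo, and Morounke — each takes 1/168.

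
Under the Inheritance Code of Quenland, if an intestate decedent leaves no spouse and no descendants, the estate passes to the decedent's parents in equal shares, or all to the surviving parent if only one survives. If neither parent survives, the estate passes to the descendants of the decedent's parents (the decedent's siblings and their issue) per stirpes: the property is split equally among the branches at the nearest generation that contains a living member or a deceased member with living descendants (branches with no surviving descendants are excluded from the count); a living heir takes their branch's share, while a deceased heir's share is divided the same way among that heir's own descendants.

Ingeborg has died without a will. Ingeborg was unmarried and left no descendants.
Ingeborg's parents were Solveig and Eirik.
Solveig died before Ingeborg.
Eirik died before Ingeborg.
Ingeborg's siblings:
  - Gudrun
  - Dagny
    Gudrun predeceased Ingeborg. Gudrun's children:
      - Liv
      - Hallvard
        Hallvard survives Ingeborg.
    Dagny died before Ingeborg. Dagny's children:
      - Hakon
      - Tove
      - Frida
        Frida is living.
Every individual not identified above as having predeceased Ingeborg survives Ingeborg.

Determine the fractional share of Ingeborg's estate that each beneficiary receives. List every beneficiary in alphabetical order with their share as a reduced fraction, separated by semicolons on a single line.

Neither parent survives and there are no descendants, so the estate passes to Ingeborg's siblings and their issue per stirpes.
The estate is divided into 2 equal shares of 1/2 among Gudrun, Dagny.
Gudrun predeceased; the 1/2 allotted to Gudrun's branch passes to Gudrun's issue by representation.
The 1/2 is divided into 2 equal shares of 1/4 among Liv, Hallvard.
Liv is living and takes 1/4.
Hallvard is living and takes 1/4.
Dagny predeceased; the 1/2 allotted to Dagny's branch passes to Dagny's issue by representation.
The 1/2 is divided into 3 equal shares of 1/6 among Hakon, Tove, Frida.
Hakon is living and takes 1/6.
Tove is living and takes 1/6.
Frida is living and takes 1/6.

Frida 1/6; Hakon 1/6; Hallvard 1/4; Liv 1/4; Tove 1/6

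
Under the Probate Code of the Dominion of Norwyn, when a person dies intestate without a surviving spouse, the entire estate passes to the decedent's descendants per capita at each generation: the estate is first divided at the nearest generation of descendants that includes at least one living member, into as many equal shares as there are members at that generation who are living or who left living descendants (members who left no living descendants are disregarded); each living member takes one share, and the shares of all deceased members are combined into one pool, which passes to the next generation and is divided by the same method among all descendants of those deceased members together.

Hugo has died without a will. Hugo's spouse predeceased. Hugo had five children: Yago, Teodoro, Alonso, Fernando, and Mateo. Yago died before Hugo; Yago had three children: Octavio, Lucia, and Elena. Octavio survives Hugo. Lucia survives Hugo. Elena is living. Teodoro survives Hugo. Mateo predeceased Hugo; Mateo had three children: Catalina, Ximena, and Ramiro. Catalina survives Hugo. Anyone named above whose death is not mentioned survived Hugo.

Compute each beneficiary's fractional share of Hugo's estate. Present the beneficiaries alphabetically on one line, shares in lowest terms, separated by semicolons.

Alonso 1/5; Catalina 1/15; Elena 1/15; Fernando 1/5; Lucia 1/15; Octavio 1/15; Ramiro 1/15; Teodoro 1/5; Ximena 1/15

There is no surviving spouse, so the entire estate passes to Hugo's descendants per capita at each generation.
At generation 1 (Yago, Teodoro, Alonso, Fernando, Mateo) there are 5 shares of (1)/5 = 1/5 each.
Living: Teodoro, Alonso, and Fernando — each takes 1/5.
Deceased: Yago and Mateo. Their combined 2/5 is pooled and carried to generation 2.
At generation 2 (Octavio, Lucia, Elena, Catalina, Ximena, Ramiro) there are 6 shares of (2/5)/6 = 1/15 each.
Living: Octavio, Lucia, Elena, Catalina, Ximena, and Ramiro — each takes 1/15.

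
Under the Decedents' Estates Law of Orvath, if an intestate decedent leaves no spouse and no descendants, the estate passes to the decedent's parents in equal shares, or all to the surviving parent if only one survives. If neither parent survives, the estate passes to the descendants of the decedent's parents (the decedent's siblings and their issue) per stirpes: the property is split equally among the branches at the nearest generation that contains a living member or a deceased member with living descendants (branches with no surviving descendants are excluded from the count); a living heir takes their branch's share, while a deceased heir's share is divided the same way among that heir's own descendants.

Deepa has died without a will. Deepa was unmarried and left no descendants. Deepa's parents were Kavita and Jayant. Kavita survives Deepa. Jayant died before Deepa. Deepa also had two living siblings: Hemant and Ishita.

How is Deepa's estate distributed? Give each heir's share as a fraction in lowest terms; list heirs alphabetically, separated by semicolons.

Only one parent, Kavita, survives, so Kavita takes the entire estate. The siblings take nothing because a surviving parent has priority.

Kavita 1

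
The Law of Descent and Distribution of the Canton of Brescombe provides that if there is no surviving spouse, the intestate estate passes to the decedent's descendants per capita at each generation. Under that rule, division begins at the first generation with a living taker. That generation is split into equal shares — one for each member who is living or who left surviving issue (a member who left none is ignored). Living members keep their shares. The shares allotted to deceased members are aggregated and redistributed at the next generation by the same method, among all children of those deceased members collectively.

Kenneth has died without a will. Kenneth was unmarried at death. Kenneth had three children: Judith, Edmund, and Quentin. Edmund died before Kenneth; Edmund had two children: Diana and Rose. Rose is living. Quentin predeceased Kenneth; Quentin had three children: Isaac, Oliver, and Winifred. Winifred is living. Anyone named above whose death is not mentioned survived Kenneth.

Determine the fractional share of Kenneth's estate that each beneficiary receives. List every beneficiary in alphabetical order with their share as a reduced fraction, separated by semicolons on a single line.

Diana 2/15; Isaac 2/15; Judith 1/3; Oliver 2/15; Rose 2/15; Winifred 2/15

There is no surviving spouse, so the entire estate passes to Kenneth's descendants per capita at each generation.
At generation 1 (Judith, Edmund, Quentin) there are 3 shares of (1)/3 = 1/3 each.
Living: Judith — each takes 1/3.
Deceased: Edmund and Quentin. Their combined 2/3 is pooled and carried to generation 2.
At generation 2 (Diana, Rose, Isaac, Oliver, Winifred) there are 5 shares of (2/3)/5 = 2/15 each.
Living: Diana, Rose, Isaac, Oliver, and Winifred — each takes 2/15.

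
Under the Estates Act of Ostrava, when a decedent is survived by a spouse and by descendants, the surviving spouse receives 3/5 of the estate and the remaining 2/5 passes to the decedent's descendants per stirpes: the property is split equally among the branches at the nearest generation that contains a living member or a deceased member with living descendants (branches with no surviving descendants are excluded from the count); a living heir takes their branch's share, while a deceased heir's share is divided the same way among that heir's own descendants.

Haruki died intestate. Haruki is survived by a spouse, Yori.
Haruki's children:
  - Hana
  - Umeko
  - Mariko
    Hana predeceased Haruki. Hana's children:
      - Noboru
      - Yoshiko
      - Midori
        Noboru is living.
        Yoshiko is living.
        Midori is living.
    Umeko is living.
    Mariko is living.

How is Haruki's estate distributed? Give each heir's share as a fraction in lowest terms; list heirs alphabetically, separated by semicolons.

Mariko 2/15; Midori 2/45; Noboru 2/45; Umeko 2/15; Yori 3/5; Yoshiko 2/45

Yori, as surviving spouse, takes 3/5.
The remaining 2/5 passes to Haruki's descendants per stirpes.
The 2/5 is divided into 3 equal shares of 2/15 among Hana, Umeko, Mariko.
Hana predeceased; the 2/15 allotted to Hana's branch passes to Hana's issue by representation.
The 2/15 is divided into 3 equal shares of 2/45 among Noboru, Yoshiko, Midori.
Noboru is living and takes 2/45.
Yoshiko is living and takes 2/45.
Midori is living and takes 2/45.
Umeko is living and takes 2/15.
Mariko is living and takes 2/15.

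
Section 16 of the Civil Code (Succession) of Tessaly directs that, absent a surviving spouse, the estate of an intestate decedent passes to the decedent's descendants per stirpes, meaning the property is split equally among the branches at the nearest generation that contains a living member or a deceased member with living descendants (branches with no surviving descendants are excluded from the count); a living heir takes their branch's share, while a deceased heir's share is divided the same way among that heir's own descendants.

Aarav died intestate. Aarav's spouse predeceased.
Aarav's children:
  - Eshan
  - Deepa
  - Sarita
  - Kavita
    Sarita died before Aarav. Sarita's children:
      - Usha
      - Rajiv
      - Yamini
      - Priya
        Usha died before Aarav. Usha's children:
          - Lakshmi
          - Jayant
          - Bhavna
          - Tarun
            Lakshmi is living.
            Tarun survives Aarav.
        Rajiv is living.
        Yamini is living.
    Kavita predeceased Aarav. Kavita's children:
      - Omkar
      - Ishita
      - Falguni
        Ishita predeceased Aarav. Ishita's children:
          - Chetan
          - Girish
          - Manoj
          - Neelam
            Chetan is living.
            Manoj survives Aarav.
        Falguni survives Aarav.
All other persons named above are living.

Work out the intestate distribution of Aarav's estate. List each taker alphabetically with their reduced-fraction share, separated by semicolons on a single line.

Bhavna 1/64; Chetan 1/48; Deepa 1/4; Eshan 1/4; Falguni 1/12; Girish 1/48; Jayant 1/64; Lakshmi 1/64; Manoj 1/48; Neelam 1/48; Omkar 1/12; Priya 1/16; Rajiv 1/16; Tarun 1/64; Yamini 1/16

There is no surviving spouse, so the entire estate passes to Aarav's descendants per stirpes.
The estate is divided into 4 equal shares of 1/4 among Eshan, Deepa, Sarita, Kavita.
Eshan is living and takes 1/4.
Deepa is living and takes 1/4.
Sarita predeceased; the 1/4 allotted to Sarita's branch passes to Sarita's issue by representation.
The 1/4 is divided into 4 equal shares of 1/16 among Usha, Rajiv, Yamini, Priya.
Usha predeceased; the 1/16 allotted to Usha's branch passes to Usha's issue by representation.
The 1/16 is divided into 4 equal shares of 1/64 among Lakshmi, Jayant, Bhavna, Tarun.
Lakshmi is living and takes 1/64.
Jayant is living and takes 1/64.
Bhavna is living and takes 1/64.
Tarun is living and takes 1/64.
Rajiv is living and takes 1/16.
Yamini is living and takes 1/16.
Priya is living and takes 1/16.
Kavita predeceased; the 1/4 allotted to Kavita's branch passes to Kavita's issue by representation.
The 1/4 is divided into 3 equal shares of 1/12 among Omkar, Ishita, Falguni.
Omkar is living and takes 1/12.
Ishita predeceased; the 1/12 allotted to Ishita's branch passes to Ishita's issue by representation.
The 1/12 is divided into 4 equal shares of 1/48 among Chetan, Girish, Manoj, Neelam.
Chetan is living and takes 1/48.
Girish is living and takes 1/48.
Manoj is living and takes 1/48.
Neelam is living and takes 1/48.
Falguni is living and takes 1/12.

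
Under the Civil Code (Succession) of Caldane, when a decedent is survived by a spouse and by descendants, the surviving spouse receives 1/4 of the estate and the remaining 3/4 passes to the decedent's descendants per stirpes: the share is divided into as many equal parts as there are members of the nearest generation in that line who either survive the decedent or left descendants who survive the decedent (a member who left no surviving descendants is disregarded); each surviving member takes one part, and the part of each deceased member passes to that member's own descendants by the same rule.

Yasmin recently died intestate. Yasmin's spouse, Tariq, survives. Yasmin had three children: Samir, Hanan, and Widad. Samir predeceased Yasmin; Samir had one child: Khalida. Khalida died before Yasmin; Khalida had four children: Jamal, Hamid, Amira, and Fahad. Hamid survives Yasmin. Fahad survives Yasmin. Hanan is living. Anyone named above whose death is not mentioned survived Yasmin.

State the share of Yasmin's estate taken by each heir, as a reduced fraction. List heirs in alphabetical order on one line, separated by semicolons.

Tariq, as surviving spouse, takes 1/4.
The remaining 3/4 passes to Yasmin's descendants per stirpes.
The 3/4 is divided into 3 equal shares of 1/4 among Samir, Hanan, Widad.
Samir predeceased; the 1/4 allotted to Samir's branch passes to Samir's issue by representation.
Khalida's line is the sole branch at this level, so the full 1/4 passes to Khalida's issue by representation.
The 1/4 is divided into 4 equal shares of 1/16 among Jamal, Hamid, Amira, Fahad.
Jamal is living and takes 1/16.
Hamid is living and takes 1/16.
Amira is living and takes 1/16.
Fahad is living and takes 1/16.
Hanan is living and takes 1/4.
Widad is living and takes 1/4.

Amira 1/16; Fahad 1/16; Hamid 1/16; Hanan 1/4; Jamal 1/16; Tariq 1/4; Widad 1/4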